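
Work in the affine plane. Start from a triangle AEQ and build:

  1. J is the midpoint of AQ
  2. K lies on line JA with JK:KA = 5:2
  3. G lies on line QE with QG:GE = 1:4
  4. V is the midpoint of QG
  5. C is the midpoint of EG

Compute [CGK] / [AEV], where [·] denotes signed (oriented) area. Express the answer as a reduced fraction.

Set A = (0, 0), E = (1, 0), Q = (0, 1); any affine frame gives the same invariant.
1. J is the midpoint of AQ ⇒ J = (0, 1/2)
2. K lies on line JA with JK:KA = 5:2 ⇒ K = (0, 1/7)
3. G lies on line QE with QG:GE = 1:4 ⇒ G = (1/5, 4/5)
4. V is the midpoint of QG ⇒ V = (1/10, 9/10)
5. C is the midpoint of EG ⇒ C = (3/5, 2/5)
2·[CGK] = 12/35, 2·[AEV] = 9/10
[CGK]:[AEV] = 12/35:9/10 = 8/21

[CGK]:[AEV] = 8/21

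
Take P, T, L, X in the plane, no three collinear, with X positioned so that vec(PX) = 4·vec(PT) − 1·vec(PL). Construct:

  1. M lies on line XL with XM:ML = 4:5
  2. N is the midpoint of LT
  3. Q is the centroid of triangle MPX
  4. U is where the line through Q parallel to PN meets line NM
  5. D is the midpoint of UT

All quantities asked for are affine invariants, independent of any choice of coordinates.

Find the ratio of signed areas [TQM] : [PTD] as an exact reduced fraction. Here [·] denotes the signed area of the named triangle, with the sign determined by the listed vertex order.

Work in coordinates with P = (0, 0), T = (1, 0), L = (0, 1), X = (4, -1).
1. M lies on line XL with XM:ML = 4:5 ⇒ M = (20/9, -1/9)
2. N is the midpoint of LT ⇒ N = (1/2, 1/2)
3. Q is the centroid of triangle MPX ⇒ Q = (56/27, -10/27)
4. U is where the line through Q parallel to PN meets line NM ⇒ U = (871/378, -53/378)
5. D is the midpoint of UT ⇒ D = (1249/756, -53/756)
2·[TQM] = 1/3, 2·[PTD] = -53/756
[TQM]:[PTD] = 1/3:-53/756 = -252/53

[TQM]:[PTD] = -252/53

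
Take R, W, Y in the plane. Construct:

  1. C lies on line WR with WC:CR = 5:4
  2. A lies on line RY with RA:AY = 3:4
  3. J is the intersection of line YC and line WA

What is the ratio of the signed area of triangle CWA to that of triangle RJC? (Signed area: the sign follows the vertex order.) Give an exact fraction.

Assign R = (0, 0), W = (1, 0), Y = (0, 1) — the answer is frame-independent, so this choice is without loss of generality.
1. C lies on line WR with WC:CR = 5:4 ⇒ C = (4/9, 0)
2. A lies on line RY with RA:AY = 3:4 ⇒ A = (0, 3/7)
3. J is the intersection of line YC and line WA ⇒ J = (16/51, 5/17)
2·[CWA] = 5/21, 2·[RJC] = -20/153
[CWA]:[RJC] = 5/21:-20/153 = -51/28

[CWA]:[RJC] = -51/28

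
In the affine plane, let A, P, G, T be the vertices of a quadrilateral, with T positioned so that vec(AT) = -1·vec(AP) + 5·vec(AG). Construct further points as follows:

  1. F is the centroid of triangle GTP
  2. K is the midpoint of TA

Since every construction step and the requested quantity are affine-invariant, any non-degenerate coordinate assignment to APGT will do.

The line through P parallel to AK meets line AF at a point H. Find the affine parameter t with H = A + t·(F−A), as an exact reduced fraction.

Assign A = (0, 0), P = (1, 0), G = (0, 1), T = (-1, 5) — the answer is frame-independent, so this choice is without loss of generality.
1. F is the centroid of triangle GTP ⇒ F = (0, 2)
2. K is the midpoint of TA ⇒ K = (-1/2, 5/2)
through P parallel to AK: direction (-1/2, 5/2); meets AF at H = (0, 5)
H = A + t·(F−A) with t = 5/2

t = 5/2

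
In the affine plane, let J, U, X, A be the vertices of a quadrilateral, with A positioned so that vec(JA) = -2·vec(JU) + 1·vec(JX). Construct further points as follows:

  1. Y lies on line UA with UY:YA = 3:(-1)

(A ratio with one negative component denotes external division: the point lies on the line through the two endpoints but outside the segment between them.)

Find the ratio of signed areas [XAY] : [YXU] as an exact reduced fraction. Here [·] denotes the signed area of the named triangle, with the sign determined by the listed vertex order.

[XAY]:[YXU] = 1/3

Work in coordinates with J = (0, 0), U = (1, 0), X = (0, 1), A = (-2, 1).
1. Y lies on line UA with UY:YA = 3:(-1) ⇒ Y = (-7/2, 3/2)
2·[XAY] = -1, 2·[YXU] = -3
[XAY]:[YXU] = -1:-3 = 1/3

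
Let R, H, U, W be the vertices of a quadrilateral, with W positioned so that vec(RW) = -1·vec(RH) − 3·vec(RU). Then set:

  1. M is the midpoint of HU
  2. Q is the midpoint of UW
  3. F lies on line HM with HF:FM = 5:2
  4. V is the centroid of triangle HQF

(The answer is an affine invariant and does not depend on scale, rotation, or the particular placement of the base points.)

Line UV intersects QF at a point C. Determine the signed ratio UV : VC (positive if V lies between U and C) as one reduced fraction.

UV:VC = -32/5

Work in coordinates with R = (0, 0), H = (1, 0), U = (0, 1), W = (-1, -3).
1. M is the midpoint of HU ⇒ M = (1/2, 1/2)
2. Q is the midpoint of UW ⇒ Q = (-1/2, -1)
3. F lies on line HM with HF:FM = 5:2 ⇒ F = (9/14, 5/14)
4. V is the centroid of triangle HQF ⇒ V = (8/21, -3/14)
line UV meets QF at C = (9/28, -11/448)
V = U + t·(C−U) with t = 32/27, so UV:VC = 32/27:-5/27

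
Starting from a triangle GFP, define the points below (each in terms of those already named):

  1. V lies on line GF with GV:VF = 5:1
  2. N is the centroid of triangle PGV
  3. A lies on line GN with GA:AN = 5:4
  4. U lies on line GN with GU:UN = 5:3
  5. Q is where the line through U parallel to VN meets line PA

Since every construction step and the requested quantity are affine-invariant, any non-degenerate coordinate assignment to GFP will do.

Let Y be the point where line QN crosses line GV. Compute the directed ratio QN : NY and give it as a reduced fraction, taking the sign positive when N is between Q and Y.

QN:NY = -17/52

Work in coordinates with G = (0, 0), F = (1, 0), P = (0, 1).
1. V lies on line GF with GV:VF = 5:1 ⇒ V = (5/6, 0)
2. N is the centroid of triangle PGV ⇒ N = (5/18, 1/3)
3. A lies on line GN with GA:AN = 5:4 ⇒ A = (25/162, 5/27)
4. U lies on line GN with GU:UN = 5:3 ⇒ U = (25/144, 5/24)
5. Q is where the line through U parallel to VN meets line PA ⇒ Q = (275/1872, 35/156)
line QN meets GV at Y = (-25/204, 0)
N = Q + t·(Y−Q) with t = -17/35, so QN:NY = -17/35:52/35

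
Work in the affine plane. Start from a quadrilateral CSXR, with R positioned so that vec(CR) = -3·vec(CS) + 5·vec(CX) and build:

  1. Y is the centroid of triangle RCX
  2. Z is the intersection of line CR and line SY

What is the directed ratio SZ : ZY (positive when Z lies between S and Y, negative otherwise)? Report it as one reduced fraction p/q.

Choose coordinates C = (0, 0), S = (1, 0), X = (0, 1), R = (-3, 5).
1. Y is the centroid of triangle RCX ⇒ Y = (-1, 2)
2. Z is the intersection of line CR and line SY ⇒ Z = (-3/2, 5/2)
Z = S + t·(Y−S) with t = 5/4, so SZ:ZY = t:(1−t) = 5/4:-1/4

SZ:ZY = -5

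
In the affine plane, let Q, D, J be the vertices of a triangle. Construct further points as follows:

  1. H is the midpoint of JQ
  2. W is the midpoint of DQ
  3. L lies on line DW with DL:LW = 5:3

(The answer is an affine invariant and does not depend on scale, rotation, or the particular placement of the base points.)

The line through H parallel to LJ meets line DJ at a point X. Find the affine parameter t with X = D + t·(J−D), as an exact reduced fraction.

Set Q = (0, 0), D = (1, 0), J = (0, 1); any affine frame gives the same invariant.
1. H is the midpoint of JQ ⇒ H = (0, 1/2)
2. W is the midpoint of DQ ⇒ W = (1/2, 0)
3. L lies on line DW with DL:LW = 5:3 ⇒ L = (11/16, 0)
through H parallel to LJ: direction (-11/16, 1); meets DJ at X = (-11/10, 21/10)
X = D + t·(J−D) with t = 21/10

t = 21/10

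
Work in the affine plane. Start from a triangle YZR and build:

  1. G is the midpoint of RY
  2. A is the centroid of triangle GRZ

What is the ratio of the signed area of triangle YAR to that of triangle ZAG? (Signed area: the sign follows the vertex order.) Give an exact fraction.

Choose coordinates Y = (0, 0), Z = (1, 0), R = (0, 1).
1. G is the midpoint of RY ⇒ G = (0, 1/2)
2. A is the centroid of triangle GRZ ⇒ A = (1/3, 1/2)
2·[YAR] = 1/3, 2·[ZAG] = 1/6
[YAR]:[ZAG] = 1/3:1/6 = 2

[YAR]:[ZAG] = 2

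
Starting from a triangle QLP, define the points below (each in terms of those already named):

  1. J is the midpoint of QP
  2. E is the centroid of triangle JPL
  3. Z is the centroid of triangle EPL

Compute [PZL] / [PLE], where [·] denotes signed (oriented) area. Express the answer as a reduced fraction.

Set Q = (0, 0), L = (1, 0), P = (0, 1); any affine frame gives the same invariant.
1. J is the midpoint of QP ⇒ J = (0, 1/2)
2. E is the centroid of triangle JPL ⇒ E = (1/3, 1/2)
3. Z is the centroid of triangle EPL ⇒ Z = (4/9, 1/2)
2·[PZL] = 1/18, 2·[PLE] = -1/6
[PZL]:[PLE] = 1/18:-1/6 = -1/3

[PZL]:[PLE] = -1/3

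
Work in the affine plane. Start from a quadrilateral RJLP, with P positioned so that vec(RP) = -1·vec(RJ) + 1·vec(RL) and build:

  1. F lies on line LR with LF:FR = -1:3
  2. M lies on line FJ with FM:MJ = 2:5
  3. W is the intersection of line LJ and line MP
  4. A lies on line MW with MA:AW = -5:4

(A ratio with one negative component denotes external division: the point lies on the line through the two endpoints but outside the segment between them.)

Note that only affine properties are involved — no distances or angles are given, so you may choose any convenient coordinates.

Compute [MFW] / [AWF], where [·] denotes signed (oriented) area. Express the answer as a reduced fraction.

[MFW]:[AWF] = 1/4

Set R = (0, 0), J = (1, 0), L = (0, 1), P = (-1, 1); any affine frame gives the same invariant.
1. F lies on line LR with LF:FR = -1:3 ⇒ F = (0, 3/2)
2. M lies on line FJ with FM:MJ = 2:5 ⇒ M = (2/7, 15/14)
3. W is the intersection of line LJ and line MP ⇒ W = (-1/19, 20/19)
4. A lies on line MW with MA:AW = -5:4 ⇒ A = (-187/133, 130/133)
2·[MFW] = 20/133, 2·[AWF] = 80/133
[MFW]:[AWF] = 20/133:80/133 = 1/4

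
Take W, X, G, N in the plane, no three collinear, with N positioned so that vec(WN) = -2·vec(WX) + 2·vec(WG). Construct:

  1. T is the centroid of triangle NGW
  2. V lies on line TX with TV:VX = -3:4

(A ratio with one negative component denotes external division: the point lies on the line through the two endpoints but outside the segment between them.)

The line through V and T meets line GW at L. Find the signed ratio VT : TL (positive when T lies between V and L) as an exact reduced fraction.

Set W = (0, 0), X = (1, 0), G = (0, 1), N = (-2, 2); any affine frame gives the same invariant.
1. T is the centroid of triangle NGW ⇒ T = (-2/3, 1)
2. V lies on line TX with TV:VX = -3:4 ⇒ V = (-17/3, 4)
line VT meets GW at L = (0, 3/5)
T = V + t·(L−V) with t = 15/17, so VT:TL = 15/17:2/17

VT:TL = 15/2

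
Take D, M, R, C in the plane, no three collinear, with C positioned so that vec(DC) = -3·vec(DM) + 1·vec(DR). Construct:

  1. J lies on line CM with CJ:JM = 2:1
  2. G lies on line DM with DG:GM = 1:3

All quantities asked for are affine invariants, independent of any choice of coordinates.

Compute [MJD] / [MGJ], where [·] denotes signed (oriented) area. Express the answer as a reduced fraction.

Choose coordinates D = (0, 0), M = (1, 0), R = (0, 1), C = (-3, 1).
1. J lies on line CM with CJ:JM = 2:1 ⇒ J = (-1/3, 1/3)
2. G lies on line DM with DG:GM = 1:3 ⇒ G = (1/4, 0)
2·[MJD] = 1/3, 2·[MGJ] = -1/4
[MJD]:[MGJ] = 1/3:-1/4 = -4/3

[MJD]:[MGJ] = -4/3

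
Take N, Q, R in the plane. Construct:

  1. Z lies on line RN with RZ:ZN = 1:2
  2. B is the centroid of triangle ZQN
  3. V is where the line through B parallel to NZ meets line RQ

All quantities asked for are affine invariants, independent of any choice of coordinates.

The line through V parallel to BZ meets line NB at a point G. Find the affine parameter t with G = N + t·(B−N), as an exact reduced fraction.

t = 5/3

Work in coordinates with N = (0, 0), Q = (1, 0), R = (0, 1).
1. Z lies on line RN with RZ:ZN = 1:2 ⇒ Z = (0, 2/3)
2. B is the centroid of triangle ZQN ⇒ B = (1/3, 2/9)
3. V is where the line through B parallel to NZ meets line RQ ⇒ V = (1/3, 2/3)
through V parallel to BZ: direction (-1/3, 4/9); meets NB at G = (5/9, 10/27)
G = N + t·(B−N) with t = 5/3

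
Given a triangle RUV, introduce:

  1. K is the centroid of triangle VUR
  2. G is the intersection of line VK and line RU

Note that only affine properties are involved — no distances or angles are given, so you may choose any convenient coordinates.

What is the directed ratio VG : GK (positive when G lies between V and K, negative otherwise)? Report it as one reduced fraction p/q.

Set R = (0, 0), U = (1, 0), V = (0, 1); any affine frame gives the same invariant.
1. K is the centroid of triangle VUR ⇒ K = (1/3, 1/3)
2. G is the intersection of line VK and line RU ⇒ G = (1/2, 0)
G = V + t·(K−V) with t = 3/2, so VG:GK = t:(1−t) = 3/2:-1/2

VG:GK = -3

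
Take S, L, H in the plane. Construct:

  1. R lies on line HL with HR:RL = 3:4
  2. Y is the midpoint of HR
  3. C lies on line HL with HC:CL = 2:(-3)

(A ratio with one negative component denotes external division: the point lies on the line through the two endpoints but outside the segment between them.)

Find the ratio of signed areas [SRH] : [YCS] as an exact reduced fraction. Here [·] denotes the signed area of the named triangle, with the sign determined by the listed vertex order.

Set S = (0, 0), L = (1, 0), H = (0, 1); any affine frame gives the same invariant.
1. R lies on line HL with HR:RL = 3:4 ⇒ R = (3/7, 4/7)
2. Y is the midpoint of HR ⇒ Y = (3/14, 11/14)
3. C lies on line HL with HC:CL = 2:(-3) ⇒ C = (-2, 3)
2·[SRH] = 3/7, 2·[YCS] = 31/14
[SRH]:[YCS] = 3/7:31/14 = 6/31

[SRH]:[YCS] = 6/31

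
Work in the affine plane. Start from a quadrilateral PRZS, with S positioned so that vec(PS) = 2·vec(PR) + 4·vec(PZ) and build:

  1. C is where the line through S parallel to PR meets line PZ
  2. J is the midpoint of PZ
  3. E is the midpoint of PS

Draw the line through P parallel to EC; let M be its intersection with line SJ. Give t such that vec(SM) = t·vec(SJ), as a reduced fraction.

t = 16/15

Assign P = (0, 0), R = (1, 0), Z = (0, 1), S = (2, 4) — the answer is frame-independent, so this choice is without loss of generality.
1. C is where the line through S parallel to PR meets line PZ ⇒ C = (0, 4)
2. J is the midpoint of PZ ⇒ J = (0, 1/2)
3. E is the midpoint of PS ⇒ E = (1, 2)
through P parallel to EC: direction (-1, 2); meets SJ at M = (-2/15, 4/15)
M = S + t·(J−S) with t = 16/15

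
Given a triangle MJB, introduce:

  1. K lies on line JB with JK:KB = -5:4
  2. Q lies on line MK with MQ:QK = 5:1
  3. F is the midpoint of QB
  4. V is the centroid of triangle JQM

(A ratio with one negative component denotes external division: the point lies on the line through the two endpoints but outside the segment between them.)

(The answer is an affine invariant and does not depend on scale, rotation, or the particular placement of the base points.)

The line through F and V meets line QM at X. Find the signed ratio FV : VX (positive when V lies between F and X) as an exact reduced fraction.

FV:VX = 1/5

Work in coordinates with M = (0, 0), J = (1, 0), B = (0, 1).
1. K lies on line JB with JK:KB = -5:4 ⇒ K = (-4, 5)
2. Q lies on line MK with MQ:QK = 5:1 ⇒ Q = (-10/3, 25/6)
3. F is the midpoint of QB ⇒ F = (-5/3, 31/12)
4. V is the centroid of triangle JQM ⇒ V = (-7/9, 25/18)
line FV meets QM at X = (11/3, -55/12)
V = F + t·(X−F) with t = 1/6, so FV:VX = 1/6:5/6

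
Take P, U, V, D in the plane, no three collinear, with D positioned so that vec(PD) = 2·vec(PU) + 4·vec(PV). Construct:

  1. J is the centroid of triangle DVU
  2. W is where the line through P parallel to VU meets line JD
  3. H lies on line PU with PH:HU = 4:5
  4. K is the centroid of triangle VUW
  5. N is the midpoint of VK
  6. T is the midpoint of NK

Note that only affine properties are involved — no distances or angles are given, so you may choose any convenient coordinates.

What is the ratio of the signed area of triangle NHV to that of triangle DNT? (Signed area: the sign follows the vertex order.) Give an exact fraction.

Work in coordinates with P = (0, 0), U = (1, 0), V = (0, 1), D = (2, 4).
1. J is the centroid of triangle DVU ⇒ J = (1, 5/3)
2. W is where the line through P parallel to VU meets line JD ⇒ W = (1/5, -1/5)
3. H lies on line PU with PH:HU = 4:5 ⇒ H = (4/9, 0)
4. K is the centroid of triangle VUW ⇒ K = (2/5, 4/15)
5. N is the midpoint of VK ⇒ N = (1/5, 19/30)
6. T is the midpoint of NK ⇒ T = (3/10, 9/20)
2·[NHV] = -1/27, 2·[DNT] = 2/3
[NHV]:[DNT] = -1/27:2/3 = -1/18

[NHV]:[DNT] = -1/18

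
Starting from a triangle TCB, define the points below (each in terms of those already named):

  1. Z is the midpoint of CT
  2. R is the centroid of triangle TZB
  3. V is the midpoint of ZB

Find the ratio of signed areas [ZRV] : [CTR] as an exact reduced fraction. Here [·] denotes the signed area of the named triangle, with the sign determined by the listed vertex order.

[ZRV]:[CTR] = 1/4

Choose coordinates T = (0, 0), C = (1, 0), B = (0, 1).
1. Z is the midpoint of CT ⇒ Z = (1/2, 0)
2. R is the centroid of triangle TZB ⇒ R = (1/6, 1/3)
3. V is the midpoint of ZB ⇒ V = (1/4, 1/2)
2·[ZRV] = -1/12, 2·[CTR] = -1/3
[ZRV]:[CTR] = -1/12:-1/3 = 1/4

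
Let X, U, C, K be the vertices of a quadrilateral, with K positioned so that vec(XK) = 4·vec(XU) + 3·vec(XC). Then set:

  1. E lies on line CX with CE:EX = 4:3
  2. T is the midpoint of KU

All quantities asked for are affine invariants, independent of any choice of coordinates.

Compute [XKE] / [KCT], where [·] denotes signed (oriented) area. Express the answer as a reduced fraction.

Work in coordinates with X = (0, 0), U = (1, 0), C = (0, 1), K = (4, 3).
1. E lies on line CX with CE:EX = 4:3 ⇒ E = (0, 3/7)
2. T is the midpoint of KU ⇒ T = (5/2, 3/2)
2·[XKE] = 12/7, 2·[KCT] = 3
[XKE]:[KCT] = 12/7:3 = 4/7

[XKE]:[KCT] = 4/7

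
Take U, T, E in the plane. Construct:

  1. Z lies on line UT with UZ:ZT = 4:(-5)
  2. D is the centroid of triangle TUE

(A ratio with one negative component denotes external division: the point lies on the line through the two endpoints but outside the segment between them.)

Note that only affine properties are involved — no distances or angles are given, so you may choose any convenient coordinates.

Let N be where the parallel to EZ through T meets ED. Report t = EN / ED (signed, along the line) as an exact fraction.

Set U = (0, 0), T = (1, 0), E = (0, 1); any affine frame gives the same invariant.
1. Z lies on line UT with UZ:ZT = 4:(-5) ⇒ Z = (-4, 0)
2. D is the centroid of triangle TUE ⇒ D = (1/3, 1/3)
through T parallel to EZ: direction (-4, -1); meets ED at N = (5/9, -1/9)
N = E + t·(D−E) with t = 5/3

t = 5/3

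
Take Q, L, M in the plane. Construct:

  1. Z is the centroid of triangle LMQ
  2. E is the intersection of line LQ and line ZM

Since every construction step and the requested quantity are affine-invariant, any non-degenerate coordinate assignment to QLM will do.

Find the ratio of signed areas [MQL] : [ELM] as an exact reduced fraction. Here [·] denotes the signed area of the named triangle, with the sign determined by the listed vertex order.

Choose coordinates Q = (0, 0), L = (1, 0), M = (0, 1).
1. Z is the centroid of triangle LMQ ⇒ Z = (1/3, 1/3)
2. E is the intersection of line LQ and line ZM ⇒ E = (1/2, 0)
2·[MQL] = 1, 2·[ELM] = 1/2
[MQL]:[ELM] = 1:1/2 = 2

[MQL]:[ELM] = 2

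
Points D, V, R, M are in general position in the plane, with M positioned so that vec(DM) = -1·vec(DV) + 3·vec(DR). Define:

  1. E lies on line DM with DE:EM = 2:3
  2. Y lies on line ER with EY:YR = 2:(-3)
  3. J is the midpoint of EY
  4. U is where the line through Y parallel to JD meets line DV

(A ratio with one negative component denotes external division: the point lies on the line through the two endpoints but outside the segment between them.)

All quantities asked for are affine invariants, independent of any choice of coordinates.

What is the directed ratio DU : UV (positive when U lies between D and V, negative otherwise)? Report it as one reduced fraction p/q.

DU:UV = -2/9

Assign D = (0, 0), V = (1, 0), R = (0, 1), M = (-1, 3) — the answer is frame-independent, so this choice is without loss of generality.
1. E lies on line DM with DE:EM = 2:3 ⇒ E = (-2/5, 6/5)
2. Y lies on line ER with EY:YR = 2:(-3) ⇒ Y = (-6/5, 8/5)
3. J is the midpoint of EY ⇒ J = (-4/5, 7/5)
4. U is where the line through Y parallel to JD meets line DV ⇒ U = (-2/7, 0)
U = D + t·(V−D) with t = -2/7, so DU:UV = t:(1−t) = -2/7:9/7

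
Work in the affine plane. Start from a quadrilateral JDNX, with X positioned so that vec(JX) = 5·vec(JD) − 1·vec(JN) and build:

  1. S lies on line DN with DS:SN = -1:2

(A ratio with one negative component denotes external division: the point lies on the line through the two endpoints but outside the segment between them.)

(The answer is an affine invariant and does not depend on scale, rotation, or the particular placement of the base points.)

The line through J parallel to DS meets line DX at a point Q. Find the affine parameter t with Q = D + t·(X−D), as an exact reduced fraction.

Choose coordinates J = (0, 0), D = (1, 0), N = (0, 1), X = (5, -1).
1. S lies on line DN with DS:SN = -1:2 ⇒ S = (2, -1)
through J parallel to DS: direction (1, -1); meets DX at Q = (-1/3, 1/3)
Q = D + t·(X−D) with t = -1/3

t = -1/3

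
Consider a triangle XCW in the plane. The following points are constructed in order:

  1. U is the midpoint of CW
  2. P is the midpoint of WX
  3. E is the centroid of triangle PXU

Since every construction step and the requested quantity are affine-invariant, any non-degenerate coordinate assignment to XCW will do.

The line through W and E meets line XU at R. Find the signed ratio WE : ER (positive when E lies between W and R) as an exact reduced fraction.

WE:ER = 5

Choose coordinates X = (0, 0), C = (1, 0), W = (0, 1).
1. U is the midpoint of CW ⇒ U = (1/2, 1/2)
2. P is the midpoint of WX ⇒ P = (0, 1/2)
3. E is the centroid of triangle PXU ⇒ E = (1/6, 1/3)
line WE meets XU at R = (1/5, 1/5)
E = W + t·(R−W) with t = 5/6, so WE:ER = 5/6:1/6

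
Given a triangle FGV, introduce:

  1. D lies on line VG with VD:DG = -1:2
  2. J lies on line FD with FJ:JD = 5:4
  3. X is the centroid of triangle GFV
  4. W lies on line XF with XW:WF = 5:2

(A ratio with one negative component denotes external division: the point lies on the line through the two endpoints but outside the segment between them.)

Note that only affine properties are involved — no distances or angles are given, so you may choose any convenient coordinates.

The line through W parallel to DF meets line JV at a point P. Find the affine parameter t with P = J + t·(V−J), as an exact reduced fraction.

Work in coordinates with F = (0, 0), G = (1, 0), V = (0, 1).
1. D lies on line VG with VD:DG = -1:2 ⇒ D = (-1, 2)
2. J lies on line FD with FJ:JD = 5:4 ⇒ J = (-5/9, 10/9)
3. X is the centroid of triangle GFV ⇒ X = (1/3, 1/3)
4. W lies on line XF with XW:WF = 5:2 ⇒ W = (2/21, 2/21)
through W parallel to DF: direction (1, -2); meets JV at P = (-25/63, 68/63)
P = J + t·(V−J) with t = 2/7

t = 2/7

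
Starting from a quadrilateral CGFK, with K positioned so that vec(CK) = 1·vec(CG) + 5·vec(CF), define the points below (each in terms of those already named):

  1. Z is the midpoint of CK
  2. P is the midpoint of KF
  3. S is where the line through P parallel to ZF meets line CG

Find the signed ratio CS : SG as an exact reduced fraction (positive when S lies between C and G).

Set C = (0, 0), G = (1, 0), F = (0, 1), K = (1, 5); any affine frame gives the same invariant.
1. Z is the midpoint of CK ⇒ Z = (1/2, 5/2)
2. P is the midpoint of KF ⇒ P = (1/2, 3)
3. S is where the line through P parallel to ZF meets line CG ⇒ S = (-1/2, 0)
S = C + t·(G−C) with t = -1/2, so CS:SG = t:(1−t) = -1/2:3/2

CS:SG = -1/3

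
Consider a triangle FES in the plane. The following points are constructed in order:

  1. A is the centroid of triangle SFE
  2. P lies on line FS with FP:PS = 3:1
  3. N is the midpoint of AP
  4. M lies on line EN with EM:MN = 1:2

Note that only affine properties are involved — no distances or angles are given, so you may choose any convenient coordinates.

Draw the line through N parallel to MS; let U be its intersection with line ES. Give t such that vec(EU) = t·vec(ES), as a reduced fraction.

t = 3

Work in coordinates with F = (0, 0), E = (1, 0), S = (0, 1).
1. A is the centroid of triangle SFE ⇒ A = (1/3, 1/3)
2. P lies on line FS with FP:PS = 3:1 ⇒ P = (0, 3/4)
3. N is the midpoint of AP ⇒ N = (1/6, 13/24)
4. M lies on line EN with EM:MN = 1:2 ⇒ M = (13/18, 13/72)
through N parallel to MS: direction (-13/18, 59/72); meets ES at U = (-2, 3)
U = E + t·(S−E) with t = 3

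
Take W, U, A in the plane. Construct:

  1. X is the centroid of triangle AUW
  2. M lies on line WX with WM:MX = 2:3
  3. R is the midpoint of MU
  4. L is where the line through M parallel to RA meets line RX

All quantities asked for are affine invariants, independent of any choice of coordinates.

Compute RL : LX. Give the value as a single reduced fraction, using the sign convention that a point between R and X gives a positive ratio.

Work in coordinates with W = (0, 0), U = (1, 0), A = (0, 1).
1. X is the centroid of triangle AUW ⇒ X = (1/3, 1/3)
2. M lies on line WX with WM:MX = 2:3 ⇒ M = (2/15, 2/15)
3. R is the midpoint of MU ⇒ R = (17/30, 1/15)
4. L is where the line through M parallel to RA meets line RX ⇒ L = (-43/60, 23/15)
L = R + t·(X−R) with t = 11/2, so RL:LX = t:(1−t) = 11/2:-9/2

RL:LX = -11/9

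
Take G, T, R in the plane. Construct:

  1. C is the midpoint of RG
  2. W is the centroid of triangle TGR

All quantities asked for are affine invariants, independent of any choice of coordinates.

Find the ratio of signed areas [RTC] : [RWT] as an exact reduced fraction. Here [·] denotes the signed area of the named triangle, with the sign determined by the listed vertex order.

[RTC]:[RWT] = -3/2

Work in coordinates with G = (0, 0), T = (1, 0), R = (0, 1).
1. C is the midpoint of RG ⇒ C = (0, 1/2)
2. W is the centroid of triangle TGR ⇒ W = (1/3, 1/3)
2·[RTC] = -1/2, 2·[RWT] = 1/3
[RTC]:[RWT] = -1/2:1/3 = -3/2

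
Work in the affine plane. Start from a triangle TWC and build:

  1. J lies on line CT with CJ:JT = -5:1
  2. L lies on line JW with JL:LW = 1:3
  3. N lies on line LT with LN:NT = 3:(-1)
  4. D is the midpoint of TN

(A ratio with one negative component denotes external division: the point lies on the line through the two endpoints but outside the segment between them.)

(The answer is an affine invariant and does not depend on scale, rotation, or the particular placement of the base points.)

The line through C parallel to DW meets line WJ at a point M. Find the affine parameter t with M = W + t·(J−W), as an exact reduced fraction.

t = -13/4

Set T = (0, 0), W = (1, 0), C = (0, 1); any affine frame gives the same invariant.
1. J lies on line CT with CJ:JT = -5:1 ⇒ J = (0, -1/4)
2. L lies on line JW with JL:LW = 1:3 ⇒ L = (1/4, -3/16)
3. N lies on line LT with LN:NT = 3:(-1) ⇒ N = (-1/8, 3/32)
4. D is the midpoint of TN ⇒ D = (-1/16, 3/64)
through C parallel to DW: direction (17/16, -3/64); meets WJ at M = (17/4, 13/16)
M = W + t·(J−W) with t = -13/4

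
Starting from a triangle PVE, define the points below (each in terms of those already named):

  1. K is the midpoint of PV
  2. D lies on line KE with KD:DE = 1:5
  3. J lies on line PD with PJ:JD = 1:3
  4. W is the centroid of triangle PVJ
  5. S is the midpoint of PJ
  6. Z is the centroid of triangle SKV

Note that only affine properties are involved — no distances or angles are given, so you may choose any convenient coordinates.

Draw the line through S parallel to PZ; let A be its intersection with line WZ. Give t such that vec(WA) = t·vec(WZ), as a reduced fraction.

Assign P = (0, 0), V = (1, 0), E = (0, 1) — the answer is frame-independent, so this choice is without loss of generality.
1. K is the midpoint of PV ⇒ K = (1/2, 0)
2. D lies on line KE with KD:DE = 1:5 ⇒ D = (5/12, 1/6)
3. J lies on line PD with PJ:JD = 1:3 ⇒ J = (5/48, 1/24)
4. W is the centroid of triangle PVJ ⇒ W = (53/144, 1/72)
5. S is the midpoint of PJ ⇒ S = (5/96, 1/48)
6. Z is the centroid of triangle SKV ⇒ Z = (149/288, 1/144)
through S parallel to PZ: direction (149/288, 1/144); meets WZ at A = (209/1152, 13/576)
A = W + t·(Z−W) with t = -5/4

t = -5/4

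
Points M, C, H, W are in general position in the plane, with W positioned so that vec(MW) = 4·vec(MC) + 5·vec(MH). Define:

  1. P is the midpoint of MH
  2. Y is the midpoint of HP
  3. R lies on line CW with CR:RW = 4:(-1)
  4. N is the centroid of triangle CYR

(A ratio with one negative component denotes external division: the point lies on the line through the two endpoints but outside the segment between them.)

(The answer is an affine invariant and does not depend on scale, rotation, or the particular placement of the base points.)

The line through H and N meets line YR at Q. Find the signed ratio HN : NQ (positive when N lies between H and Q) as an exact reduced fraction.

Set M = (0, 0), C = (1, 0), H = (0, 1), W = (4, 5); any affine frame gives the same invariant.
1. P is the midpoint of MH ⇒ P = (0, 1/2)
2. Y is the midpoint of HP ⇒ Y = (0, 3/4)
3. R lies on line CW with CR:RW = 4:(-1) ⇒ R = (5, 20/3)
4. N is the centroid of triangle CYR ⇒ N = (2, 89/36)
line HN meets YR at Q = (90/161, 909/644)
N = H + t·(Q−H) with t = 161/45, so HN:NQ = 161/45:-116/45

HN:NQ = -161/116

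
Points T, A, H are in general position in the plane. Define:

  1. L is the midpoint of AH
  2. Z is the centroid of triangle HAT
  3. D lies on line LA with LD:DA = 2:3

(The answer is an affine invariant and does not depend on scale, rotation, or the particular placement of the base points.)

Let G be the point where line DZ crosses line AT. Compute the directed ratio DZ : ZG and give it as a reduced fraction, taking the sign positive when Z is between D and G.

Choose coordinates T = (0, 0), A = (1, 0), H = (0, 1).
1. L is the midpoint of AH ⇒ L = (1/2, 1/2)
2. Z is the centroid of triangle HAT ⇒ Z = (1/3, 1/3)
3. D lies on line LA with LD:DA = 2:3 ⇒ D = (7/10, 3/10)
line DZ meets AT at G = (4, 0)
Z = D + t·(G−D) with t = -1/9, so DZ:ZG = -1/9:10/9

DZ:ZG = -1/10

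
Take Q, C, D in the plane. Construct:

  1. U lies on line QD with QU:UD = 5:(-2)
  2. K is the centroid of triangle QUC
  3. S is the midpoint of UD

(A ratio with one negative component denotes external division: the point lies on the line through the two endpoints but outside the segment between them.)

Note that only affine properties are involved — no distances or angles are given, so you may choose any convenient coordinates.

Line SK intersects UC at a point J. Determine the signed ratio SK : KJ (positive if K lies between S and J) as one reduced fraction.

SK:KJ = -2/5

Assign Q = (0, 0), C = (1, 0), D = (0, 1) — the answer is frame-independent, so this choice is without loss of generality.
1. U lies on line QD with QU:UD = 5:(-2) ⇒ U = (0, 5/3)
2. K is the centroid of triangle QUC ⇒ K = (1/3, 5/9)
3. S is the midpoint of UD ⇒ S = (0, 4/3)
line SK meets UC at J = (-1/2, 5/2)
K = S + t·(J−S) with t = -2/3, so SK:KJ = -2/3:5/3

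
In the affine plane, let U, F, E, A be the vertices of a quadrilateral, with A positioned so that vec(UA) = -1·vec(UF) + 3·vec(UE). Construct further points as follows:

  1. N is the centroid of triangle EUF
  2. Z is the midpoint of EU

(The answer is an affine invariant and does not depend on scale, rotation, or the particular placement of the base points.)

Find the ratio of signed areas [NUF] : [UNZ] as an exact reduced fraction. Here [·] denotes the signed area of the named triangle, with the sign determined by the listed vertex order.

[NUF]:[UNZ] = 2

Set U = (0, 0), F = (1, 0), E = (0, 1), A = (-1, 3); any affine frame gives the same invariant.
1. N is the centroid of triangle EUF ⇒ N = (1/3, 1/3)
2. Z is the midpoint of EU ⇒ Z = (0, 1/2)
2·[NUF] = 1/3, 2·[UNZ] = 1/6
[NUF]:[UNZ] = 1/3:1/6 = 2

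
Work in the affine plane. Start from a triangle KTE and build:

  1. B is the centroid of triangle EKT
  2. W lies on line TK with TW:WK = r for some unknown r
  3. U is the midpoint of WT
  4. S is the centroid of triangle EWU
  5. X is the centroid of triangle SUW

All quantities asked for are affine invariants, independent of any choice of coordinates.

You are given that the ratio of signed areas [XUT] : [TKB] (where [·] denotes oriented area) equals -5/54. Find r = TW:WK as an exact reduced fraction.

Work in coordinates with K = (0, 0), T = (1, 0), E = (0, 1).
1. B is the centroid of triangle EKT ⇒ B = (1/3, 1/3)
2. With TW:WK = r, write λ = r/(r+1) so W = T + λ·(K−T); W is affine-linear in λ
3. U is the midpoint of WT ⇒ U is an affine combination of earlier points and hence also affine-linear in λ
4. S is the centroid of triangle EWU ⇒ S is an affine combination of earlier points and hence also affine-linear in λ
5. X is the centroid of triangle SUW ⇒ X is an affine combination of earlier points and hence also affine-linear in λ
Every point depending on W is an affine combination of W and λ-independent points, so each such coordinate is linear in λ; the λ² term in each signed area is a multiple of (K−T)×(K−T) = 0, so 2·[XUT] and 2·[TKB] are each linear in λ. Evaluating at λ=0 and λ=1:
  2·[XUT] = 1/18·λ,   2·[TKB] = -1/3
So [XUT]:[TKB] = (1/18·λ) / (-1/3). Setting this equal to -5/54:
  1/18·λ = -5/54·(-1/3)  ⇒  λ = 5/9
Then r = λ/(1−λ) = (5/9)/(4/9) = 5/4. Check: with r = 5/4, W = (4/9, 0) and [XUT]:[TKB] = -5/54 as required.

r = 5/4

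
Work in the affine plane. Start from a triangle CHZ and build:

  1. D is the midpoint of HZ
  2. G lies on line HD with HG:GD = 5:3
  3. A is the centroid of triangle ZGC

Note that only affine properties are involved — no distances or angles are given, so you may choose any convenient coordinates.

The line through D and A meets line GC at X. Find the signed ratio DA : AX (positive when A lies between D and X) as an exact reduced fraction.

Assign C = (0, 0), H = (1, 0), Z = (0, 1) — the answer is frame-independent, so this choice is without loss of generality.
1. D is the midpoint of HZ ⇒ D = (1/2, 1/2)
2. G lies on line HD with HG:GD = 5:3 ⇒ G = (11/16, 5/16)
3. A is the centroid of triangle ZGC ⇒ A = (11/48, 7/16)
line DA meets GC at X = (55/32, 25/32)
A = D + t·(X−D) with t = -2/9, so DA:AX = -2/9:11/9

DA:AX = -2/11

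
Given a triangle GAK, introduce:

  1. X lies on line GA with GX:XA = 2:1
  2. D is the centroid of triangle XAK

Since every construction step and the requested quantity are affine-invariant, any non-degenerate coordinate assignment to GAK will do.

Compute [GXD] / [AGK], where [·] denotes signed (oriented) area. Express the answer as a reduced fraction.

Choose coordinates G = (0, 0), A = (1, 0), K = (0, 1).
1. X lies on line GA with GX:XA = 2:1 ⇒ X = (2/3, 0)
2. D is the centroid of triangle XAK ⇒ D = (5/9, 1/3)
2·[GXD] = 2/9, 2·[AGK] = -1
[GXD]:[AGK] = 2/9:-1 = -2/9

[GXD]:[AGK] = -2/9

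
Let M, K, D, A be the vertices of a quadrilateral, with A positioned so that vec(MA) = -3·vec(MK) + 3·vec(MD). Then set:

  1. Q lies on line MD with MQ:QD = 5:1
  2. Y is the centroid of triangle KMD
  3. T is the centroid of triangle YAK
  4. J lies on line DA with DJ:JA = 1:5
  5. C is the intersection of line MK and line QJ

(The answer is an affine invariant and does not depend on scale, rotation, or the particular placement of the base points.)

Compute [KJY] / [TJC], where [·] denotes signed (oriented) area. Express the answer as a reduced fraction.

Assign M = (0, 0), K = (1, 0), D = (0, 1), A = (-3, 3) — the answer is frame-independent, so this choice is without loss of generality.
1. Q lies on line MD with MQ:QD = 5:1 ⇒ Q = (0, 5/6)
2. Y is the centroid of triangle KMD ⇒ Y = (1/3, 1/3)
3. T is the centroid of triangle YAK ⇒ T = (-5/9, 10/9)
4. J lies on line DA with DJ:JA = 1:5 ⇒ J = (-1/2, 4/3)
5. C is the intersection of line MK and line QJ ⇒ C = (5/6, 0)
2·[KJY] = 7/18, 2·[TJC] = -10/27
[KJY]:[TJC] = 7/18:-10/27 = -21/20

[KJY]:[TJC] = -21/20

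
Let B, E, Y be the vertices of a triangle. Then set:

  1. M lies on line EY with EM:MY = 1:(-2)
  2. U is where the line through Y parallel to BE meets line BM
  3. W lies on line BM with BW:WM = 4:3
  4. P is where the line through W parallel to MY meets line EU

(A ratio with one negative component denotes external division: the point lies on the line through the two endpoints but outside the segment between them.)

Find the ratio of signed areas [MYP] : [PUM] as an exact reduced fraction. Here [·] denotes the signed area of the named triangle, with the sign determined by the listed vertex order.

[MYP]:[PUM] = 6/11

Assign B = (0, 0), E = (1, 0), Y = (0, 1) — the answer is frame-independent, so this choice is without loss of generality.
1. M lies on line EY with EM:MY = 1:(-2) ⇒ M = (2, -1)
2. U is where the line through Y parallel to BE meets line BM ⇒ U = (-2, 1)
3. W lies on line BM with BW:WM = 4:3 ⇒ W = (8/7, -4/7)
4. P is where the line through W parallel to MY meets line EU ⇒ P = (5/14, 3/14)
2·[MYP] = 6/7, 2·[PUM] = 11/7
[MYP]:[PUM] = 6/7:11/7 = 6/11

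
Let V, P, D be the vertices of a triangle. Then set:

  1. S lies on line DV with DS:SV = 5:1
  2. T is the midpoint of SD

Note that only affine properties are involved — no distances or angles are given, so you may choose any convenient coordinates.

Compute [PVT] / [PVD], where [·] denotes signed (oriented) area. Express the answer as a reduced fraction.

Work in coordinates with V = (0, 0), P = (1, 0), D = (0, 1).
1. S lies on line DV with DS:SV = 5:1 ⇒ S = (0, 1/6)
2. T is the midpoint of SD ⇒ T = (0, 7/12)
2·[PVT] = -7/12, 2·[PVD] = -1
[PVT]:[PVD] = -7/12:-1 = 7/12

[PVT]:[PVD] = 7/12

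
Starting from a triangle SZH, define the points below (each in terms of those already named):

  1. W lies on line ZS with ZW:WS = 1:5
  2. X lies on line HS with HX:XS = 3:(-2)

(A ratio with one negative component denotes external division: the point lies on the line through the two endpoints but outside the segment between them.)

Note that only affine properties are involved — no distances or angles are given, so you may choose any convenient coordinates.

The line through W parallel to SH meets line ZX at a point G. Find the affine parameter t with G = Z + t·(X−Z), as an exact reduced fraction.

t = 1/6

Choose coordinates S = (0, 0), Z = (1, 0), H = (0, 1).
1. W lies on line ZS with ZW:WS = 1:5 ⇒ W = (5/6, 0)
2. X lies on line HS with HX:XS = 3:(-2) ⇒ X = (0, -2)
through W parallel to SH: direction (0, 1); meets ZX at G = (5/6, -1/3)
G = Z + t·(X−Z) with t = 1/6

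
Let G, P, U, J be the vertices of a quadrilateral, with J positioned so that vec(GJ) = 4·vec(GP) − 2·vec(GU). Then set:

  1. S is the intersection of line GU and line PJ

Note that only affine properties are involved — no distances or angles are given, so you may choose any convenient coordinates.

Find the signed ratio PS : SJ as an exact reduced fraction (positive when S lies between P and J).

PS:SJ = -1/4

Assign G = (0, 0), P = (1, 0), U = (0, 1), J = (4, -2) — the answer is frame-independent, so this choice is without loss of generality.
1. S is the intersection of line GU and line PJ ⇒ S = (0, 2/3)
S = P + t·(J−P) with t = -1/3, so PS:SJ = t:(1−t) = -1/3:4/3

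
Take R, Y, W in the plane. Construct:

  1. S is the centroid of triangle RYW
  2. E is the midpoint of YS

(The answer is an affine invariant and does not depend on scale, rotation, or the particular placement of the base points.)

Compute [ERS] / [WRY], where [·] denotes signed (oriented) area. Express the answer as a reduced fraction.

Work in coordinates with R = (0, 0), Y = (1, 0), W = (0, 1).
1. S is the centroid of triangle RYW ⇒ S = (1/3, 1/3)
2. E is the midpoint of YS ⇒ E = (2/3, 1/6)
2·[ERS] = -1/6, 2·[WRY] = 1
[ERS]:[WRY] = -1/6:1 = -1/6

[ERS]:[WRY] = -1/6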